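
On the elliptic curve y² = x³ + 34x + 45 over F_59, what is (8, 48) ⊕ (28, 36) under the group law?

(21, 7)

(8, 48) + (28, 36). λ = (36 - 48)/(28 - 8) ≡ 47/20 mod 59. 20⁻¹ ≡ 3 (mod 59) since 20·3 = 60 ≡ 1, so λ ≡ 23.
  x = λ² - 8 - 28 = 529 - 36 ≡ 21; y = λ·(8 - 21) - 48 ≡ 7. → (21, 7)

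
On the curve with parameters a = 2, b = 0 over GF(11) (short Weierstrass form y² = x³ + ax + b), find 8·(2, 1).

(1, 6)

Write Q = (2, 1).
Double-and-add on 8 = (1000)₂. Start with Q = (2, 1) for the leading 1-bit.
double: tangent at (2, 1): λ = (3·2² + 2)/(2·1) ≡ 3/2. 2⁻¹ ≡ 6 (mod 11), so λ ≡ 3·6 ≡ 7.
  x = λ² - 2 - 2 = 49 - 4 ≡ 1; y = λ·(2 - 1) - 1 ≡ 6. → (1, 6)
double: tangent at (1, 6): λ = (3·1² + 2)/(2·6) ≡ 5/1. 1⁻¹ ≡ 1 (mod 11), so λ ≡ 5·1 ≡ 5.
  x = λ² - 1 - 1 = 25 - 2 ≡ 1; y = λ·(1 - 1) - 6 ≡ 5. → (1, 5)
double: tangent at (1, 5): λ = (3·1² + 2)/(2·5) ≡ 5/10. 10⁻¹ ≡ 10 (mod 11), so λ ≡ 5·10 ≡ 6.
  x = λ² - 1 - 1 = 36 - 2 ≡ 1; y = λ·(1 - 1) - 5 ≡ 6. → (1, 6)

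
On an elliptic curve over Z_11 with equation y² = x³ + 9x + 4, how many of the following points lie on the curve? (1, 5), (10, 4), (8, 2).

(1, 5): 5² ≡ 3, rhs ≡ 3 → on.
(10, 4): 4² ≡ 5, rhs ≡ 5 → on.
(8, 2): 2² ≡ 4, rhs ≡ 5 → off.

2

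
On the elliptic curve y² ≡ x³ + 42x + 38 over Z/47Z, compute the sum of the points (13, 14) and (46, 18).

(13, 14) + (46, 18). λ = (18 - 14)/(46 - 13) ≡ 4/33 mod 47. 33⁻¹ ≡ 10 (mod 47), so λ ≡ 40.
  x = λ² - 13 - 46 = 1600 - 59 ≡ 37; y = λ·(13 - 37) - 14 ≡ 13. → (37, 13)

(37, 13)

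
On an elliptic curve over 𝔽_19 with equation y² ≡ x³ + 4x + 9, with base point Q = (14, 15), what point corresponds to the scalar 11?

(14, 4)

Repeated addition: build up to 11Q.
2Q: tangent at (14, 15): λ = (3·14² + 4)/(2·15) ≡ 3/11. 11⁻¹ ≡ 7 (mod 19), so λ ≡ 3·7 ≡ 2.
  x = λ² - 14 - 14 = 4 - 28 ≡ 14; y = λ·(14 - 14) - 15 ≡ 4. → (14, 4)
3Q: (14, 4) + (14, 15): same x and y₁ ≡ -y₂, so the sum is 𝒪.
4Q: 𝒪 + (14, 15) = (14, 15) (identity).
5Q: tangent at (14, 15): λ = (3·14² + 4)/(2·15) ≡ 3/11. 11⁻¹ ≡ 7 (mod 19), so λ ≡ 3·7 ≡ 2.
  x = λ² - 14 - 14 = 4 - 28 ≡ 14; y = λ·(14 - 14) - 15 ≡ 4. → (14, 4)
6Q: (14, 4) + (14, 15): same x and y₁ ≡ -y₂, so the sum is 𝒪.
7Q: 𝒪 + (14, 15) = (14, 15) (identity).
8Q: tangent at (14, 15): λ = (3·14² + 4)/(2·15) ≡ 3/11. 11⁻¹ ≡ 7 (mod 19), so λ ≡ 3·7 ≡ 2.
  x = λ² - 14 - 14 = 4 - 28 ≡ 14; y = λ·(14 - 14) - 15 ≡ 4. → (14, 4)
9Q: (14, 4) + (14, 15): same x and y₁ ≡ -y₂, so the sum is 𝒪.
10Q: 𝒪 + (14, 15) = (14, 15) (identity).
11Q: tangent at (14, 15): λ = (3·14² + 4)/(2·15) ≡ 3/11. 11⁻¹ ≡ 7 (mod 19) since 11·7 = 77 ≡ 1, so λ ≡ 3·7 ≡ 2.
  x = λ² - 14 - 14 = 4 - 28 ≡ 14; y = λ·(14 - 14) - 15 ≡ 4. → (14, 4)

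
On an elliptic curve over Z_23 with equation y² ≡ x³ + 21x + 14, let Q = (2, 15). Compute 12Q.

(2, 8)

Double-and-add on 12 = (1100)₂. Start with Q = (2, 15) for the leading 1-bit.
double: tangent at (2, 15): λ = (3·2² + 21)/(2·15) ≡ 10/7. 7⁻¹ ≡ 10 (mod 23), so λ ≡ 10·10 ≡ 8.
  x = λ² - 2 - 2 = 64 - 4 ≡ 14; y = λ·(2 - 14) - 15 ≡ 4. → (14, 4)
add Q: (14, 4) + (2, 15). λ = (15 - 4)/(2 - 14) ≡ 11/11 mod 23. 11⁻¹ ≡ 21 (mod 23), so λ ≡ 1.
  x = λ² - 14 - 2 = 1 - 16 ≡ 8; y = λ·(14 - 8) - 4 ≡ 2. → (8, 2)
double: tangent at (8, 2): λ = (3·8² + 21)/(2·2) ≡ 6/4. 4⁻¹ ≡ 6 (mod 23) since 4·6 = 24 ≡ 1, so λ ≡ 6·6 ≡ 13.
  x = λ² - 8 - 8 = 169 - 16 ≡ 15; y = λ·(8 - 15) - 2 ≡ 22. → (15, 22)
double: tangent at (15, 22): λ = (3·15² + 21)/(2·22) ≡ 6/21. 21⁻¹ ≡ 11 (mod 23) since 21·11 = 231 ≡ 1, so λ ≡ 6·11 ≡ 20.
  x = λ² - 15 - 15 = 400 - 30 ≡ 2; y = λ·(15 - 2) - 22 ≡ 8. → (2, 8)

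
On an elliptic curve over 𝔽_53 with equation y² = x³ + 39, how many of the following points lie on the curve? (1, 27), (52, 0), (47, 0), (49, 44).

2

(1, 27): 27² ≡ 40, rhs ≡ 40 → on.
(52, 0): 0² ≡ 0, rhs ≡ 38 → off.
(47, 0): 0² ≡ 0, rhs ≡ 35 → off.
(49, 44): 44² ≡ 28, rhs ≡ 28 → on.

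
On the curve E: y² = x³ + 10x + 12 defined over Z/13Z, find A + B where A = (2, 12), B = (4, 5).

(2, 12) + (4, 5). λ = (5 - 12)/(4 - 2) ≡ 6/2 mod 13. 2⁻¹ ≡ 7 (mod 13), so λ ≡ 3.
  x = λ² - 2 - 4 = 9 - 6 ≡ 3; y = λ·(2 - 3) - 12 ≡ 11. → (3, 11)

(3, 11)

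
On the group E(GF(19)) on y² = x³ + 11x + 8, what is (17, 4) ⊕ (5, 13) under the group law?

(13, 12)

(17, 4) + (5, 13). λ = (13 - 4)/(5 - 17) ≡ 9/7 mod 19. 7⁻¹ ≡ 11 (mod 19) since 7·11 = 77 ≡ 1, so λ ≡ 4.
  x = λ² - 17 - 5 = 16 - 22 ≡ 13; y = λ·(17 - 13) - 4 ≡ 12. → (13, 12)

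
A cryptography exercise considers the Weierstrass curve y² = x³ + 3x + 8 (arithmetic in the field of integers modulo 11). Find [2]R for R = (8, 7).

tangent at (8, 7): λ = (3·8² + 3)/(2·7) ≡ 8/3. 3⁻¹ ≡ 4 (mod 11) since 3·4 = 12 ≡ 1, so λ ≡ 8·4 ≡ 10.
  x = λ² - 8 - 8 = 100 - 16 ≡ 7; y = λ·(8 - 7) - 7 ≡ 3. → (7, 3)

(7, 3)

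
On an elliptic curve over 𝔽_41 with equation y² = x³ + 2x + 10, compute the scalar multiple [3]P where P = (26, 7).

(38, 10)

Repeated addition: build up to 3P.
2P: tangent at (26, 7): λ = (3·26² + 2)/(2·7) ≡ 21/14. 14⁻¹ ≡ 3 (mod 41), so λ ≡ 21·3 ≡ 22.
  x = λ² - 26 - 26 = 484 - 52 ≡ 22; y = λ·(26 - 22) - 7 ≡ 40. → (22, 40)
3P: (22, 40) + (26, 7). λ = (7 - 40)/(26 - 22) ≡ 8/4 mod 41. 4⁻¹ ≡ 31 (mod 41) since 4·31 = 124 ≡ 1, so λ ≡ 2.
  x = λ² - 22 - 26 = 4 - 48 ≡ 38; y = λ·(22 - 38) - 40 ≡ 10. → (38, 10)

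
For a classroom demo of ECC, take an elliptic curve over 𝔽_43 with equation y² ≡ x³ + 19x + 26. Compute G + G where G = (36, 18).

(20, 8)

tangent at (36, 18): λ = (3·36² + 19)/(2·18) ≡ 37/36. 36⁻¹ ≡ 6 (mod 43) since 36·6 = 216 ≡ 1, so λ ≡ 37·6 ≡ 7.
  x = λ² - 36 - 36 = 49 - 72 ≡ 20; y = λ·(36 - 20) - 18 ≡ 8. → (20, 8)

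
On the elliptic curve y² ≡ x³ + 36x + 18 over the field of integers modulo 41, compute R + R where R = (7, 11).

tangent at (7, 11): λ = (3·7² + 36)/(2·11) ≡ 19/22. 22⁻¹ ≡ 28 (mod 41), so λ ≡ 19·28 ≡ 40.
  x = λ² - 7 - 7 = 1600 - 14 ≡ 28; y = λ·(7 - 28) - 11 ≡ 10. → (28, 10)

(28, 10)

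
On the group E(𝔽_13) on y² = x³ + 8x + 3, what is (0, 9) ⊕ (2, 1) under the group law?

(1, 8)

(0, 9) + (2, 1). λ = (1 - 9)/(2 - 0) ≡ 5/2 mod 13. 2⁻¹ ≡ 7 (mod 13), so λ ≡ 9.
  x = λ² - 0 - 2 = 81 - 2 ≡ 1; y = λ·(0 - 1) - 9 ≡ 8. → (1, 8)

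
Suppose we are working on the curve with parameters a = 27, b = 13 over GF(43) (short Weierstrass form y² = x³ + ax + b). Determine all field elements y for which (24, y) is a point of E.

x³ + 27x + 13 = 14485 ≡ 37 (mod 43).
37 is a non-residue mod 43; no y exists.

none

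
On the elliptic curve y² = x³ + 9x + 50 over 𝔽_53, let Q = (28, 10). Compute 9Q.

(51, 36)

Repeated addition: build up to 9Q.
2Q: tangent at (28, 10): λ = (3·28² + 9)/(2·10) ≡ 29/20. 20⁻¹ ≡ 8 (mod 53), so λ ≡ 29·8 ≡ 20.
  x = λ² - 28 - 28 = 400 - 56 ≡ 26; y = λ·(28 - 26) - 10 ≡ 30. → (26, 30)
3Q: (26, 30) + (28, 10). λ = (10 - 30)/(28 - 26) ≡ 33/2 mod 53. 2⁻¹ ≡ 27 (mod 53), so λ ≡ 43.
  x = λ² - 26 - 28 = 1849 - 54 ≡ 46; y = λ·(26 - 46) - 30 ≡ 11. → (46, 11)
4Q: (46, 11) + (28, 10). λ = (10 - 11)/(28 - 46) ≡ 52/35 mod 53. 35⁻¹ ≡ 50 (mod 53) since 35·50 = 1750 ≡ 1, so λ ≡ 3.
  x = λ² - 46 - 28 = 9 - 74 ≡ 41; y = λ·(46 - 41) - 11 ≡ 4. → (41, 4)
5Q: (41, 4) + (28, 10). λ = (10 - 4)/(28 - 41) ≡ 6/40 mod 53. 40⁻¹ ≡ 4 (mod 53), so λ ≡ 24.
  x = λ² - 41 - 28 = 576 - 69 ≡ 30; y = λ·(41 - 30) - 4 ≡ 48. → (30, 48)
6Q: (30, 48) + (28, 10). λ = (10 - 48)/(28 - 30) ≡ 15/51 mod 53. 51⁻¹ ≡ 26 (mod 53), so λ ≡ 19.
  x = λ² - 30 - 28 = 361 - 58 ≡ 38; y = λ·(30 - 38) - 48 ≡ 12. → (38, 12)
7Q: (38, 12) + (28, 10). λ = (10 - 12)/(28 - 38) ≡ 51/43 mod 53. 43⁻¹ ≡ 37 (mod 53), so λ ≡ 32.
  x = λ² - 38 - 28 = 1024 - 66 ≡ 4; y = λ·(38 - 4) - 12 ≡ 16. → (4, 16)
8Q: (4, 16) + (28, 10). λ = (10 - 16)/(28 - 4) ≡ 47/24 mod 53. 24⁻¹ ≡ 42 (mod 53), so λ ≡ 13.
  x = λ² - 4 - 28 = 169 - 32 ≡ 31; y = λ·(4 - 31) - 16 ≡ 4. → (31, 4)
9Q: (31, 4) + (28, 10). λ = (10 - 4)/(28 - 31) ≡ 6/50 mod 53. 50⁻¹ ≡ 35 (mod 53), so λ ≡ 51.
  x = λ² - 31 - 28 = 2601 - 59 ≡ 51; y = λ·(31 - 51) - 4 ≡ 36. → (51, 36)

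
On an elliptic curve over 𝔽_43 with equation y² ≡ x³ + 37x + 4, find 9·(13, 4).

(40, 9)

Write G = (13, 4).
Repeated addition: build up to 9G.
2G: tangent at (13, 4): λ = (3·13² + 37)/(2·4) ≡ 28/8. 8⁻¹ ≡ 27 (mod 43) since 8·27 = 216 ≡ 1, so λ ≡ 28·27 ≡ 25.
  x = λ² - 13 - 13 = 625 - 26 ≡ 40; y = λ·(13 - 40) - 4 ≡ 9. → (40, 9)
3G: (40, 9) + (13, 4). λ = (4 - 9)/(13 - 40) ≡ 38/16 mod 43. 16⁻¹ ≡ 35 (mod 43), so λ ≡ 40.
  x = λ² - 40 - 13 = 1600 - 53 ≡ 42; y = λ·(40 - 42) - 9 ≡ 40. → (42, 40)
4G: (42, 40) + (13, 4). λ = (4 - 40)/(13 - 42) ≡ 7/14 mod 43. 14⁻¹ ≡ 40 (mod 43), so λ ≡ 22.
  x = λ² - 42 - 13 = 484 - 55 ≡ 42; y = λ·(42 - 42) - 40 ≡ 3. → (42, 3)
5G: (42, 3) + (13, 4). λ = (4 - 3)/(13 - 42) ≡ 1/14 mod 43. 14⁻¹ ≡ 40 (mod 43), so λ ≡ 40.
  x = λ² - 42 - 13 = 1600 - 55 ≡ 40; y = λ·(42 - 40) - 3 ≡ 34. → (40, 34)
6G: (40, 34) + (13, 4). λ = (4 - 34)/(13 - 40) ≡ 13/16 mod 43. 16⁻¹ ≡ 35 (mod 43) since 16·35 = 560 ≡ 1, so λ ≡ 25.
  x = λ² - 40 - 13 = 625 - 53 ≡ 13; y = λ·(40 - 13) - 34 ≡ 39. → (13, 39)
7G: (13, 39) + (13, 4): same x and y₁ ≡ -y₂, so the sum is the point at infinity.
8G: the point at infinity + (13, 4) = (13, 4) (identity).
9G: tangent at (13, 4): λ = (3·13² + 37)/(2·4) ≡ 28/8. 8⁻¹ ≡ 27 (mod 43), so λ ≡ 28·27 ≡ 25.
  x = λ² - 13 - 13 = 625 - 26 ≡ 40; y = λ·(13 - 40) - 4 ≡ 9. → (40, 9)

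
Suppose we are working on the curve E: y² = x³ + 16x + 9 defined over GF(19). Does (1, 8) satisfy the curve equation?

y² = 8² ≡ 7; x³ + 16x + 9 = 26 ≡ 7 (mod 19). 7 = 7.

yes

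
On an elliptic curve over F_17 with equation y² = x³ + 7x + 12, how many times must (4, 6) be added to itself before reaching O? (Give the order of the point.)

10

2P: tangent at (4, 6): λ = (3·4² + 7)/(2·6) ≡ 4/12. 12⁻¹ ≡ 10 (mod 17), so λ ≡ 4·10 ≡ 6.
  x = λ² - 4 - 4 = 36 - 8 ≡ 11; y = λ·(4 - 11) - 6 ≡ 3. → (11, 3)
3P: (11, 3) + (4, 6). λ = (6 - 3)/(4 - 11) ≡ 3/10 mod 17. 10⁻¹ ≡ 12 (mod 17) since 10·12 = 120 ≡ 1, so λ ≡ 2.
  x = λ² - 11 - 4 = 4 - 15 ≡ 6; y = λ·(11 - 6) - 3 ≡ 7. → (6, 7)
4P: (6, 7) + (4, 6). λ = (6 - 7)/(4 - 6) ≡ 16/15 mod 17. 15⁻¹ ≡ 8 (mod 17) since 15·8 = 120 ≡ 1, so λ ≡ 9.
  x = λ² - 6 - 4 = 81 - 10 ≡ 3; y = λ·(6 - 3) - 7 ≡ 3. → (3, 3)
5P: (3, 3) + (4, 6). λ = (6 - 3)/(4 - 3) ≡ 3/1 mod 17. 1⁻¹ ≡ 1 (mod 17) since 1·1 = 1 ≡ 1, so λ ≡ 3.
  x = λ² - 3 - 4 = 9 - 7 ≡ 2; y = λ·(3 - 2) - 3 ≡ 0. → (2, 0)
6P: (2, 0) + (4, 6). λ = (6 - 0)/(4 - 2) ≡ 6/2 mod 17. 2⁻¹ ≡ 9 (mod 17) since 2·9 = 18 ≡ 1, so λ ≡ 3.
  x = λ² - 2 - 4 = 9 - 6 ≡ 3; y = λ·(2 - 3) - 0 ≡ 14. → (3, 14)
7P: (3, 14) + (4, 6). λ = (6 - 14)/(4 - 3) ≡ 9/1 mod 17. 1⁻¹ ≡ 1 (mod 17), so λ ≡ 9.
  x = λ² - 3 - 4 = 81 - 7 ≡ 6; y = λ·(3 - 6) - 14 ≡ 10. → (6, 10)
8P: (6, 10) + (4, 6). λ = (6 - 10)/(4 - 6) ≡ 13/15 mod 17. 15⁻¹ ≡ 8 (mod 17) since 15·8 = 120 ≡ 1, so λ ≡ 2.
  x = λ² - 6 - 4 = 4 - 10 ≡ 11; y = λ·(6 - 11) - 10 ≡ 14. → (11, 14)
9P: (11, 14) + (4, 6). λ = (6 - 14)/(4 - 11) ≡ 9/10 mod 17. 10⁻¹ ≡ 12 (mod 17), so λ ≡ 6.
  x = λ² - 11 - 4 = 36 - 15 ≡ 4; y = λ·(11 - 4) - 14 ≡ 11. → (4, 11)
10P: (4, 11) + (4, 6): same x and y₁ ≡ -y₂, so the sum is O.
10P = O, so the order is 10.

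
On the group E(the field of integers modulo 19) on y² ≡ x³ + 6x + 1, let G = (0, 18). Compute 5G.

(6, 5)

Double-and-add on 5 = (101)₂. Start with G = (0, 18) for the leading 1-bit.
double: tangent at (0, 18): λ = (3·0² + 6)/(2·18) ≡ 6/17. 17⁻¹ ≡ 9 (mod 19), so λ ≡ 6·9 ≡ 16.
  x = λ² - 0 - 0 = 256 - 0 ≡ 9; y = λ·(0 - 9) - 18 ≡ 9. → (9, 9)
double: tangent at (9, 9): λ = (3·9² + 6)/(2·9) ≡ 2/18. 18⁻¹ ≡ 18 (mod 19), so λ ≡ 2·18 ≡ 17.
  x = λ² - 9 - 9 = 289 - 18 ≡ 5; y = λ·(9 - 5) - 9 ≡ 2. → (5, 2)
add G: (5, 2) + (0, 18). λ = (18 - 2)/(0 - 5) ≡ 16/14 mod 19. 14⁻¹ ≡ 15 (mod 19) since 14·15 = 210 ≡ 1, so λ ≡ 12.
  x = λ² - 5 - 0 = 144 - 5 ≡ 6; y = λ·(5 - 6) - 2 ≡ 5. → (6, 5)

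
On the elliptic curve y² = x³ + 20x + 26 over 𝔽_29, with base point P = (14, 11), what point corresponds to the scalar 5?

(20, 25)

Repeated addition: build up to 5P.
2P: tangent at (14, 11): λ = (3·14² + 20)/(2·11) ≡ 28/22. 22⁻¹ ≡ 4 (mod 29), so λ ≡ 28·4 ≡ 25.
  x = λ² - 14 - 14 = 625 - 28 ≡ 17; y = λ·(14 - 17) - 11 ≡ 1. → (17, 1)
3P: (17, 1) + (14, 11). λ = (11 - 1)/(14 - 17) ≡ 10/26 mod 29. 26⁻¹ ≡ 19 (mod 29) since 26·19 = 494 ≡ 1, so λ ≡ 16.
  x = λ² - 17 - 14 = 256 - 31 ≡ 22; y = λ·(17 - 22) - 1 ≡ 6. → (22, 6)
4P: (22, 6) + (14, 11). λ = (11 - 6)/(14 - 22) ≡ 5/21 mod 29. 21⁻¹ ≡ 18 (mod 29) since 21·18 = 378 ≡ 1, so λ ≡ 3.
  x = λ² - 22 - 14 = 9 - 36 ≡ 2; y = λ·(22 - 2) - 6 ≡ 25. → (2, 25)
5P: (2, 25) + (14, 11). λ = (11 - 25)/(14 - 2) ≡ 15/12 mod 29. 12⁻¹ ≡ 17 (mod 29) since 12·17 = 204 ≡ 1, so λ ≡ 23.
  x = λ² - 2 - 14 = 529 - 16 ≡ 20; y = λ·(2 - 20) - 25 ≡ 25. → (20, 25)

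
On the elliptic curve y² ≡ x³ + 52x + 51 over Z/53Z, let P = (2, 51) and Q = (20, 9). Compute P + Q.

(7, 49)

(2, 51) + (20, 9). λ = (9 - 51)/(20 - 2) ≡ 11/18 mod 53. 18⁻¹ ≡ 3 (mod 53), so λ ≡ 33.
  x = λ² - 2 - 20 = 1089 - 22 ≡ 7; y = λ·(2 - 7) - 51 ≡ 49. → (7, 49)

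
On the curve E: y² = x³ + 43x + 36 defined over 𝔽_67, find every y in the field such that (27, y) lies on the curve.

x³ + 43x + 36 = 20880 ≡ 43 (mod 67).
43 is a non-residue mod 67; no y exists.

none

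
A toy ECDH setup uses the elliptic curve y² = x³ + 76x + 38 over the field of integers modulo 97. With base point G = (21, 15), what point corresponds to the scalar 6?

(43, 84)

Repeated addition: build up to 6G.
2G: tangent at (21, 15): λ = (3·21² + 76)/(2·15) ≡ 41/30. 30⁻¹ ≡ 55 (mod 97) since 30·55 = 1650 ≡ 1, so λ ≡ 41·55 ≡ 24.
  x = λ² - 21 - 21 = 576 - 42 ≡ 49; y = λ·(21 - 49) - 15 ≡ 89. → (49, 89)
3G: (49, 89) + (21, 15). λ = (15 - 89)/(21 - 49) ≡ 23/69 mod 97. 69⁻¹ ≡ 45 (mod 97), so λ ≡ 65.
  x = λ² - 49 - 21 = 4225 - 70 ≡ 81; y = λ·(49 - 81) - 89 ≡ 62. → (81, 62)
4G: (81, 62) + (21, 15). λ = (15 - 62)/(21 - 81) ≡ 50/37 mod 97. 37⁻¹ ≡ 21 (mod 97) since 37·21 = 777 ≡ 1, so λ ≡ 80.
  x = λ² - 81 - 21 = 6400 - 102 ≡ 90; y = λ·(81 - 90) - 62 ≡ 91. → (90, 91)
5G: (90, 91) + (21, 15). λ = (15 - 91)/(21 - 90) ≡ 21/28 mod 97. 28⁻¹ ≡ 52 (mod 97) since 28·52 = 1456 ≡ 1, so λ ≡ 25.
  x = λ² - 90 - 21 = 625 - 111 ≡ 29; y = λ·(90 - 29) - 91 ≡ 76. → (29, 76)
6G: (29, 76) + (21, 15). λ = (15 - 76)/(21 - 29) ≡ 36/89 mod 97. 89⁻¹ ≡ 12 (mod 97) since 89·12 = 1068 ≡ 1, so λ ≡ 44.
  x = λ² - 29 - 21 = 1936 - 50 ≡ 43; y = λ·(29 - 43) - 76 ≡ 84. → (43, 84)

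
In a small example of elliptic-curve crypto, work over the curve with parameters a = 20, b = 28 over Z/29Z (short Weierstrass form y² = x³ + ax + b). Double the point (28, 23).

tangent at (28, 23): λ = (3·28² + 20)/(2·23) ≡ 23/17. 17⁻¹ ≡ 12 (mod 29), so λ ≡ 23·12 ≡ 15.
  x = λ² - 28 - 28 = 225 - 56 ≡ 24; y = λ·(28 - 24) - 23 ≡ 8. → (24, 8)

(24, 8)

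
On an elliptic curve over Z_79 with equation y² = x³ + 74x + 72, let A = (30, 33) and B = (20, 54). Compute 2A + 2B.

First 2A:
Repeated addition: build up to 2A.
2A: tangent at (30, 33): λ = (3·30² + 74)/(2·33) ≡ 9/66. 66⁻¹ ≡ 6 (mod 79) since 66·6 = 396 ≡ 1, so λ ≡ 9·6 ≡ 54.
  x = λ² - 30 - 30 = 2916 - 60 ≡ 12; y = λ·(30 - 12) - 33 ≡ 70. → (12, 70)
2A = (12, 70).
Next 2B:
Repeated addition: build up to 2B.
2B: tangent at (20, 54): λ = (3·20² + 74)/(2·54) ≡ 10/29. 29⁻¹ ≡ 30 (mod 79), so λ ≡ 10·30 ≡ 63.
  x = λ² - 20 - 20 = 3969 - 40 ≡ 58; y = λ·(20 - 58) - 54 ≡ 1. → (58, 1)
2B = (58, 1).
Finally 2A + 2B:
(12, 70) + (58, 1). λ = (1 - 70)/(58 - 12) ≡ 10/46 mod 79. 46⁻¹ ≡ 67 (mod 79), so λ ≡ 38.
  x = λ² - 12 - 58 = 1444 - 70 ≡ 31; y = λ·(12 - 31) - 70 ≡ 77. → (31, 77)

(31, 77)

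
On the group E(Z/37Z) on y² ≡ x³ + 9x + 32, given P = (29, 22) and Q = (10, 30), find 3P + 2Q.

First 3P:
Repeated addition: build up to 3P.
2P: tangent at (29, 22): λ = (3·29² + 9)/(2·22) ≡ 16/7. 7⁻¹ ≡ 16 (mod 37), so λ ≡ 16·16 ≡ 34.
  x = λ² - 29 - 29 = 1156 - 58 ≡ 25; y = λ·(29 - 25) - 22 ≡ 3. → (25, 3)
3P: (25, 3) + (29, 22). λ = (22 - 3)/(29 - 25) ≡ 19/4 mod 37. 4⁻¹ ≡ 28 (mod 37), so λ ≡ 14.
  x = λ² - 25 - 29 = 196 - 54 ≡ 31; y = λ·(25 - 31) - 3 ≡ 24. → (31, 24)
3P = (31, 24).
Next 2Q:
Repeated addition: build up to 2Q.
2Q: tangent at (10, 30): λ = (3·10² + 9)/(2·30) ≡ 13/23. 23⁻¹ ≡ 29 (mod 37), so λ ≡ 13·29 ≡ 7.
  x = λ² - 10 - 10 = 49 - 20 ≡ 29; y = λ·(10 - 29) - 30 ≡ 22. → (29, 22)
2Q = (29, 22).
Finally 3P + 2Q:
(31, 24) + (29, 22). λ = (22 - 24)/(29 - 31) ≡ 35/35 mod 37. 35⁻¹ ≡ 18 (mod 37), so λ ≡ 1.
  x = λ² - 31 - 29 = 1 - 60 ≡ 15; y = λ·(31 - 15) - 24 ≡ 29. → (15, 29)

(15, 29)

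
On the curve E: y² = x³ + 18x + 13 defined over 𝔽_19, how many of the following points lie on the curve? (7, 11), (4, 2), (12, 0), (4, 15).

3

(7, 11): 11² ≡ 7, rhs ≡ 7 → on.
(4, 2): 2² ≡ 4, rhs ≡ 16 → off.
(12, 0): 0² ≡ 0, rhs ≡ 0 → on.
(4, 15): 15² ≡ 16, rhs ≡ 16 → on.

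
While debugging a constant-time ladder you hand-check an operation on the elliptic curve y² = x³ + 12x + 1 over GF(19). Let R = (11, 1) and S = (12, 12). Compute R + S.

(3, 11)

(11, 1) + (12, 12). λ = (12 - 1)/(12 - 11) ≡ 11/1 mod 19. 1⁻¹ ≡ 1 (mod 19), so λ ≡ 11.
  x = λ² - 11 - 12 = 121 - 23 ≡ 3; y = λ·(11 - 3) - 1 ≡ 11. → (3, 11)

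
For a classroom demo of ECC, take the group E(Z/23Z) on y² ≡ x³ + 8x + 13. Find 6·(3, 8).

Write G = (3, 8).
Double-and-add on 6 = (110)₂. Start with G = (3, 8) for the leading 1-bit.
double: tangent at (3, 8): λ = (3·3² + 8)/(2·8) ≡ 12/16. 16⁻¹ ≡ 13 (mod 23) since 16·13 = 208 ≡ 1, so λ ≡ 12·13 ≡ 18.
  x = λ² - 3 - 3 = 324 - 6 ≡ 19; y = λ·(3 - 19) - 8 ≡ 3. → (19, 3)
add G: (19, 3) + (3, 8). λ = (8 - 3)/(3 - 19) ≡ 5/7 mod 23. 7⁻¹ ≡ 10 (mod 23), so λ ≡ 4.
  x = λ² - 19 - 3 = 16 - 22 ≡ 17; y = λ·(19 - 17) - 3 ≡ 5. → (17, 5)
double: tangent at (17, 5): λ = (3·17² + 8)/(2·5) ≡ 1/10. 10⁻¹ ≡ 7 (mod 23) since 10·7 = 70 ≡ 1, so λ ≡ 1·7 ≡ 7.
  x = λ² - 17 - 17 = 49 - 34 ≡ 15; y = λ·(17 - 15) - 5 ≡ 9. → (15, 9)

(15, 9)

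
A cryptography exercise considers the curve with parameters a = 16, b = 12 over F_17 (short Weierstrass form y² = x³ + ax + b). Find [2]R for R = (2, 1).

tangent at (2, 1): λ = (3·2² + 16)/(2·1) ≡ 11/2. 2⁻¹ ≡ 9 (mod 17), so λ ≡ 11·9 ≡ 14.
  x = λ² - 2 - 2 = 196 - 4 ≡ 5; y = λ·(2 - 5) - 1 ≡ 8. → (5, 8)

(5, 8)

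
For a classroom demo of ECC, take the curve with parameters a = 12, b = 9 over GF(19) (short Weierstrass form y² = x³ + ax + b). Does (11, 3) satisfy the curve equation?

yes

y² = 3² ≡ 9; x³ + 12x + 9 = 1472 ≡ 9 (mod 19). 9 = 9.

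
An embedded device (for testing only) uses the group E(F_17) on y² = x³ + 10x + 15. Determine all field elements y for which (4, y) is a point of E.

x³ + 10x + 15 = 119 ≡ 0 (mod 17).
Only y = 0 satisfies y² ≡ 0.

0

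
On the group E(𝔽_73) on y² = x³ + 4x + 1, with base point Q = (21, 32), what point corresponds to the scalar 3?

Repeated addition: build up to 3Q.
2Q: tangent at (21, 32): λ = (3·21² + 4)/(2·32) ≡ 13/64. 64⁻¹ ≡ 8 (mod 73), so λ ≡ 13·8 ≡ 31.
  x = λ² - 21 - 21 = 961 - 42 ≡ 43; y = λ·(21 - 43) - 32 ≡ 16. → (43, 16)
3Q: (43, 16) + (21, 32). λ = (32 - 16)/(21 - 43) ≡ 16/51 mod 73. 51⁻¹ ≡ 63 (mod 73), so λ ≡ 59.
  x = λ² - 43 - 21 = 3481 - 64 ≡ 59; y = λ·(43 - 59) - 16 ≡ 62. → (59, 62)

(59, 62)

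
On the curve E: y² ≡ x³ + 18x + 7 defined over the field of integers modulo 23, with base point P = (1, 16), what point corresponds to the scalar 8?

(19, 3)

Double-and-add on 8 = (1000)₂. Start with P = (1, 16) for the leading 1-bit.
double: tangent at (1, 16): λ = (3·1² + 18)/(2·16) ≡ 21/9. 9⁻¹ ≡ 18 (mod 23), so λ ≡ 21·18 ≡ 10.
  x = λ² - 1 - 1 = 100 - 2 ≡ 6; y = λ·(1 - 6) - 16 ≡ 3. → (6, 3)
double: tangent at (6, 3): λ = (3·6² + 18)/(2·3) ≡ 11/6. 6⁻¹ ≡ 4 (mod 23), so λ ≡ 11·4 ≡ 21.
  x = λ² - 6 - 6 = 441 - 12 ≡ 15; y = λ·(6 - 15) - 3 ≡ 15. → (15, 15)
double: tangent at (15, 15): λ = (3·15² + 18)/(2·15) ≡ 3/7. 7⁻¹ ≡ 10 (mod 23) since 7·10 = 70 ≡ 1, so λ ≡ 3·10 ≡ 7.
  x = λ² - 15 - 15 = 49 - 30 ≡ 19; y = λ·(15 - 19) - 15 ≡ 3. → (19, 3)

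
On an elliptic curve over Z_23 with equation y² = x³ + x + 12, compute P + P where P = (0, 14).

(12, 2)

tangent at (0, 14): λ = (3·0² + 1)/(2·14) ≡ 1/5. 5⁻¹ ≡ 14 (mod 23), so λ ≡ 1·14 ≡ 14.
  x = λ² - 0 - 0 = 196 - 0 ≡ 12; y = λ·(0 - 12) - 14 ≡ 2. → (12, 2)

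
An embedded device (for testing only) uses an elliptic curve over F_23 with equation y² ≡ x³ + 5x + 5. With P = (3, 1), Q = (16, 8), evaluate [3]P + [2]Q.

First 3P:
Repeated addition: build up to 3P.
2P: tangent at (3, 1): λ = (3·3² + 5)/(2·1) ≡ 9/2. 2⁻¹ ≡ 12 (mod 23), so λ ≡ 9·12 ≡ 16.
  x = λ² - 3 - 3 = 256 - 6 ≡ 20; y = λ·(3 - 20) - 1 ≡ 3. → (20, 3)
3P: (20, 3) + (3, 1). λ = (1 - 3)/(3 - 20) ≡ 21/6 mod 23. 6⁻¹ ≡ 4 (mod 23) since 6·4 = 24 ≡ 1, so λ ≡ 15.
  x = λ² - 20 - 3 = 225 - 23 ≡ 18; y = λ·(20 - 18) - 3 ≡ 4. → (18, 4)
3P = (18, 4).
Next 2Q:
Repeated addition: build up to 2Q.
2Q: tangent at (16, 8): λ = (3·16² + 5)/(2·8) ≡ 14/16. 16⁻¹ ≡ 13 (mod 23), so λ ≡ 14·13 ≡ 21.
  x = λ² - 16 - 16 = 441 - 32 ≡ 18; y = λ·(16 - 18) - 8 ≡ 19. → (18, 19)
2Q = (18, 19).
Finally 3P + 2Q:
(18, 4) + (18, 19): same x and y₁ ≡ -y₂, so the sum is the point at infinity.

O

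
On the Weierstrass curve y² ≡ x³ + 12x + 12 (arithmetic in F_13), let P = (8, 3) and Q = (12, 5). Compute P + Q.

(8, 3) + (12, 5). λ = (5 - 3)/(12 - 8) ≡ 2/4 mod 13. 4⁻¹ ≡ 10 (mod 13), so λ ≡ 7.
  x = λ² - 8 - 12 = 49 - 20 ≡ 3; y = λ·(8 - 3) - 3 ≡ 6. → (3, 6)

(3, 6)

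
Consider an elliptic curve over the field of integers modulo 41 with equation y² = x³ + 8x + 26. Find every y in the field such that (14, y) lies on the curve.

none

x³ + 8x + 26 = 2882 ≡ 12 (mod 41).
12 is a non-residue mod 41; no y exists.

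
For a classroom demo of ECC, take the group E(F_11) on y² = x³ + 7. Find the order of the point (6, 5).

2P: tangent at (6, 5): λ = (3·6² + 0)/(2·5) ≡ 9/10. 10⁻¹ ≡ 10 (mod 11), so λ ≡ 9·10 ≡ 2.
  x = λ² - 6 - 6 = 4 - 12 ≡ 3; y = λ·(6 - 3) - 5 ≡ 1. → (3, 1)
3P: (3, 1) + (6, 5). λ = (5 - 1)/(6 - 3) ≡ 4/3 mod 11. 3⁻¹ ≡ 4 (mod 11), so λ ≡ 5.
  x = λ² - 3 - 6 = 25 - 9 ≡ 5; y = λ·(3 - 5) - 1 ≡ 0. → (5, 0)
4P: (5, 0) + (6, 5). λ = (5 - 0)/(6 - 5) ≡ 5/1 mod 11. 1⁻¹ ≡ 1 (mod 11) since 1·1 = 1 ≡ 1, so λ ≡ 5.
  x = λ² - 5 - 6 = 25 - 11 ≡ 3; y = λ·(5 - 3) - 0 ≡ 10. → (3, 10)
5P: (3, 10) + (6, 5). λ = (5 - 10)/(6 - 3) ≡ 6/3 mod 11. 3⁻¹ ≡ 4 (mod 11) since 3·4 = 12 ≡ 1, so λ ≡ 2.
  x = λ² - 3 - 6 = 4 - 9 ≡ 6; y = λ·(3 - 6) - 10 ≡ 6. → (6, 6)
6P: (6, 6) + (6, 5): same x and y₁ ≡ -y₂, so the sum is ∞.
6P = ∞, so the order is 6.

6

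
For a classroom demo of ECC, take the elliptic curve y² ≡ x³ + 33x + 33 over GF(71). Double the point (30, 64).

(35, 55)

tangent at (30, 64): λ = (3·30² + 33)/(2·64) ≡ 35/57. 57⁻¹ ≡ 5 (mod 71), so λ ≡ 35·5 ≡ 33.
  x = λ² - 30 - 30 = 1089 - 60 ≡ 35; y = λ·(30 - 35) - 64 ≡ 55. → (35, 55)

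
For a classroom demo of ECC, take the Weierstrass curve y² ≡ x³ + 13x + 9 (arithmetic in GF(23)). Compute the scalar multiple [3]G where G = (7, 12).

Repeated addition: build up to 3G.
2G: tangent at (7, 12): λ = (3·7² + 13)/(2·12) ≡ 22/1. 1⁻¹ ≡ 1 (mod 23), so λ ≡ 22·1 ≡ 22.
  x = λ² - 7 - 7 = 484 - 14 ≡ 10; y = λ·(7 - 10) - 12 ≡ 14. → (10, 14)
3G: (10, 14) + (7, 12). λ = (12 - 14)/(7 - 10) ≡ 21/20 mod 23. 20⁻¹ ≡ 15 (mod 23) since 20·15 = 300 ≡ 1, so λ ≡ 16.
  x = λ² - 10 - 7 = 256 - 17 ≡ 9; y = λ·(10 - 9) - 14 ≡ 2. → (9, 2)

(9, 2)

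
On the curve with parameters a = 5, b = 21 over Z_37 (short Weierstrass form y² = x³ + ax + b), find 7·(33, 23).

Write G = (33, 23).
Double-and-add on 7 = (111)₂. Start with G = (33, 23) for the leading 1-bit.
double: tangent at (33, 23): λ = (3·33² + 5)/(2·23) ≡ 16/9. 9⁻¹ ≡ 33 (mod 37), so λ ≡ 16·33 ≡ 10.
  x = λ² - 33 - 33 = 100 - 66 ≡ 34; y = λ·(33 - 34) - 23 ≡ 4. → (34, 4)
add G: (34, 4) + (33, 23). λ = (23 - 4)/(33 - 34) ≡ 19/36 mod 37. 36⁻¹ ≡ 36 (mod 37) since 36·36 = 1296 ≡ 1, so λ ≡ 18.
  x = λ² - 34 - 33 = 324 - 67 ≡ 35; y = λ·(34 - 35) - 4 ≡ 15. → (35, 15)
double: tangent at (35, 15): λ = (3·35² + 5)/(2·15) ≡ 17/30. 30⁻¹ ≡ 21 (mod 37), so λ ≡ 17·21 ≡ 24.
  x = λ² - 35 - 35 = 576 - 70 ≡ 25; y = λ·(35 - 25) - 15 ≡ 3. → (25, 3)
add G: (25, 3) + (33, 23). λ = (23 - 3)/(33 - 25) ≡ 20/8 mod 37. 8⁻¹ ≡ 14 (mod 37), so λ ≡ 21.
  x = λ² - 25 - 33 = 441 - 58 ≡ 13; y = λ·(25 - 13) - 3 ≡ 27. → (13, 27)

(13, 27)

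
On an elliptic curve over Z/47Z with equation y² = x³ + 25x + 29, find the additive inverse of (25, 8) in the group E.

(25, 39)

-(25, 8) = (25, -8 mod 47) = (25, 39).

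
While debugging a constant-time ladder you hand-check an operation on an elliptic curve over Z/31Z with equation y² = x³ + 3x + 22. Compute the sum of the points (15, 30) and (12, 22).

(15, 30) + (12, 22). λ = (22 - 30)/(12 - 15) ≡ 23/28 mod 31. 28⁻¹ ≡ 10 (mod 31) since 28·10 = 280 ≡ 1, so λ ≡ 13.
  x = λ² - 15 - 12 = 169 - 27 ≡ 18; y = λ·(15 - 18) - 30 ≡ 24. → (18, 24)

(18, 24)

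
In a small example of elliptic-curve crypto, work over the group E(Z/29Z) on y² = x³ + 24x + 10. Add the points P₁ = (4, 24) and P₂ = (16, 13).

(4, 5)

(4, 24) + (16, 13). λ = (13 - 24)/(16 - 4) ≡ 18/12 mod 29. 12⁻¹ ≡ 17 (mod 29) since 12·17 = 204 ≡ 1, so λ ≡ 16.
  x = λ² - 4 - 16 = 256 - 20 ≡ 4; y = λ·(4 - 4) - 24 ≡ 5. → (4, 5)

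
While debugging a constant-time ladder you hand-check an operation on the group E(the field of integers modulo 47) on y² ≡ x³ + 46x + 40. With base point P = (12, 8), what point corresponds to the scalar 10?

Repeated addition: build up to 10P.
2P: tangent at (12, 8): λ = (3·12² + 46)/(2·8) ≡ 8/16. 16⁻¹ ≡ 3 (mod 47) since 16·3 = 48 ≡ 1, so λ ≡ 8·3 ≡ 24.
  x = λ² - 12 - 12 = 576 - 24 ≡ 35; y = λ·(12 - 35) - 8 ≡ 4. → (35, 4)
3P: (35, 4) + (12, 8). λ = (8 - 4)/(12 - 35) ≡ 4/24 mod 47. 24⁻¹ ≡ 2 (mod 47), so λ ≡ 8.
  x = λ² - 35 - 12 = 64 - 47 ≡ 17; y = λ·(35 - 17) - 4 ≡ 46. → (17, 46)
4P: (17, 46) + (12, 8). λ = (8 - 46)/(12 - 17) ≡ 9/42 mod 47. 42⁻¹ ≡ 28 (mod 47) since 42·28 = 1176 ≡ 1, so λ ≡ 17.
  x = λ² - 17 - 12 = 289 - 29 ≡ 25; y = λ·(17 - 25) - 46 ≡ 6. → (25, 6)
5P: (25, 6) + (12, 8). λ = (8 - 6)/(12 - 25) ≡ 2/34 mod 47. 34⁻¹ ≡ 18 (mod 47) since 34·18 = 612 ≡ 1, so λ ≡ 36.
  x = λ² - 25 - 12 = 1296 - 37 ≡ 37; y = λ·(25 - 37) - 6 ≡ 32. → (37, 32)
6P: (37, 32) + (12, 8). λ = (8 - 32)/(12 - 37) ≡ 23/22 mod 47. 22⁻¹ ≡ 15 (mod 47), so λ ≡ 16.
  x = λ² - 37 - 12 = 256 - 49 ≡ 19; y = λ·(37 - 19) - 32 ≡ 21. → (19, 21)
7P: (19, 21) + (12, 8). λ = (8 - 21)/(12 - 19) ≡ 34/40 mod 47. 40⁻¹ ≡ 20 (mod 47) since 40·20 = 800 ≡ 1, so λ ≡ 22.
  x = λ² - 19 - 12 = 484 - 31 ≡ 30; y = λ·(19 - 30) - 21 ≡ 19. → (30, 19)
8P: (30, 19) + (12, 8). λ = (8 - 19)/(12 - 30) ≡ 36/29 mod 47. 29⁻¹ ≡ 13 (mod 47), so λ ≡ 45.
  x = λ² - 30 - 12 = 2025 - 42 ≡ 9; y = λ·(30 - 9) - 19 ≡ 33. → (9, 33)
9P: (9, 33) + (12, 8). λ = (8 - 33)/(12 - 9) ≡ 22/3 mod 47. 3⁻¹ ≡ 16 (mod 47) since 3·16 = 48 ≡ 1, so λ ≡ 23.
  x = λ² - 9 - 12 = 529 - 21 ≡ 38; y = λ·(9 - 38) - 33 ≡ 5. → (38, 5)
10P: (38, 5) + (12, 8). λ = (8 - 5)/(12 - 38) ≡ 3/21 mod 47. 21⁻¹ ≡ 9 (mod 47) since 21·9 = 189 ≡ 1, so λ ≡ 27.
  x = λ² - 38 - 12 = 729 - 50 ≡ 21; y = λ·(38 - 21) - 5 ≡ 31. → (21, 31)

(21, 31)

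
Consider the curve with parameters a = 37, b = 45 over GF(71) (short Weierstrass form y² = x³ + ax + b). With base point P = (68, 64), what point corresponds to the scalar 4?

(53, 47)

Repeated addition: build up to 4P.
2P: tangent at (68, 64): λ = (3·68² + 37)/(2·64) ≡ 64/57. 57⁻¹ ≡ 5 (mod 71), so λ ≡ 64·5 ≡ 36.
  x = λ² - 68 - 68 = 1296 - 136 ≡ 24; y = λ·(68 - 24) - 64 ≡ 29. → (24, 29)
3P: (24, 29) + (68, 64). λ = (64 - 29)/(68 - 24) ≡ 35/44 mod 71. 44⁻¹ ≡ 21 (mod 71) since 44·21 = 924 ≡ 1, so λ ≡ 25.
  x = λ² - 24 - 68 = 625 - 92 ≡ 36; y = λ·(24 - 36) - 29 ≡ 26. → (36, 26)
4P: (36, 26) + (68, 64). λ = (64 - 26)/(68 - 36) ≡ 38/32 mod 71. 32⁻¹ ≡ 20 (mod 71), so λ ≡ 50.
  x = λ² - 36 - 68 = 2500 - 104 ≡ 53; y = λ·(36 - 53) - 26 ≡ 47. → (53, 47)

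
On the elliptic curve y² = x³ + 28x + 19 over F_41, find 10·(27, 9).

(38, 21)

Write G = (27, 9).
Repeated addition: build up to 10G.
2G: tangent at (27, 9): λ = (3·27² + 28)/(2·9) ≡ 1/18. 18⁻¹ ≡ 16 (mod 41), so λ ≡ 1·16 ≡ 16.
  x = λ² - 27 - 27 = 256 - 54 ≡ 38; y = λ·(27 - 38) - 9 ≡ 20. → (38, 20)
3G: (38, 20) + (27, 9). λ = (9 - 20)/(27 - 38) ≡ 30/30 mod 41. 30⁻¹ ≡ 26 (mod 41), so λ ≡ 1.
  x = λ² - 38 - 27 = 1 - 65 ≡ 18; y = λ·(38 - 18) - 20 ≡ 0. → (18, 0)
4G: (18, 0) + (27, 9). λ = (9 - 0)/(27 - 18) ≡ 9/9 mod 41. 9⁻¹ ≡ 32 (mod 41), so λ ≡ 1.
  x = λ² - 18 - 27 = 1 - 45 ≡ 38; y = λ·(18 - 38) - 0 ≡ 21. → (38, 21)
5G: (38, 21) + (27, 9). λ = (9 - 21)/(27 - 38) ≡ 29/30 mod 41. 30⁻¹ ≡ 26 (mod 41) since 30·26 = 780 ≡ 1, so λ ≡ 16.
  x = λ² - 38 - 27 = 256 - 65 ≡ 27; y = λ·(38 - 27) - 21 ≡ 32. → (27, 32)
6G: (27, 32) + (27, 9): same x and y₁ ≡ -y₂, so the sum is the point at infinity.
7G: the point at infinity + (27, 9) = (27, 9) (identity).
8G: tangent at (27, 9): λ = (3·27² + 28)/(2·9) ≡ 1/18. 18⁻¹ ≡ 16 (mod 41) since 18·16 = 288 ≡ 1, so λ ≡ 1·16 ≡ 16.
  x = λ² - 27 - 27 = 256 - 54 ≡ 38; y = λ·(27 - 38) - 9 ≡ 20. → (38, 20)
9G: (38, 20) + (27, 9). λ = (9 - 20)/(27 - 38) ≡ 30/30 mod 41. 30⁻¹ ≡ 26 (mod 41), so λ ≡ 1.
  x = λ² - 38 - 27 = 1 - 65 ≡ 18; y = λ·(38 - 18) - 20 ≡ 0. → (18, 0)
10G: (18, 0) + (27, 9). λ = (9 - 0)/(27 - 18) ≡ 9/9 mod 41. 9⁻¹ ≡ 32 (mod 41) since 9·32 = 288 ≡ 1, so λ ≡ 1.
  x = λ² - 18 - 27 = 1 - 45 ≡ 38; y = λ·(18 - 38) - 0 ≡ 21. → (38, 21)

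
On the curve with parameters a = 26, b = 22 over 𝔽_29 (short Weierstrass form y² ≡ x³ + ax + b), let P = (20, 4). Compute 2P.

tangent at (20, 4): λ = (3·20² + 26)/(2·4) ≡ 8/8. 8⁻¹ ≡ 11 (mod 29) since 8·11 = 88 ≡ 1, so λ ≡ 8·11 ≡ 1.
  x = λ² - 20 - 20 = 1 - 40 ≡ 19; y = λ·(20 - 19) - 4 ≡ 26. → (19, 26)

(19, 26)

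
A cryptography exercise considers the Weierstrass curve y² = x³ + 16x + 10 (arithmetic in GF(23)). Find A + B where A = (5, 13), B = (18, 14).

(3, 19)

(5, 13) + (18, 14). λ = (14 - 13)/(18 - 5) ≡ 1/13 mod 23. 13⁻¹ ≡ 16 (mod 23), so λ ≡ 16.
  x = λ² - 5 - 18 = 256 - 23 ≡ 3; y = λ·(5 - 3) - 13 ≡ 19. → (3, 19)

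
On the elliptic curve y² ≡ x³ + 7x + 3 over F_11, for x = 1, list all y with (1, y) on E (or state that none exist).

x³ + 7x + 3 = 11 ≡ 0 (mod 11).
Only y = 0 satisfies y² ≡ 0.

0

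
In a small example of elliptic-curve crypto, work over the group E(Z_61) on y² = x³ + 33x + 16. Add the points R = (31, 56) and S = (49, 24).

(31, 56) + (49, 24). λ = (24 - 56)/(49 - 31) ≡ 29/18 mod 61. 18⁻¹ ≡ 17 (mod 61) since 18·17 = 306 ≡ 1, so λ ≡ 5.
  x = λ² - 31 - 49 = 25 - 80 ≡ 6; y = λ·(31 - 6) - 56 ≡ 8. → (6, 8)

(6, 8)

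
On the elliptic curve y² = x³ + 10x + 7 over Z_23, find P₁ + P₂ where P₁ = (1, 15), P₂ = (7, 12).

(21, 18)

(1, 15) + (7, 12). λ = (12 - 15)/(7 - 1) ≡ 20/6 mod 23. 6⁻¹ ≡ 4 (mod 23), so λ ≡ 11.
  x = λ² - 1 - 7 = 121 - 8 ≡ 21; y = λ·(1 - 21) - 15 ≡ 18. → (21, 18)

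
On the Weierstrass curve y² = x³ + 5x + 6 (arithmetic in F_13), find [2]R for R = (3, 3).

tangent at (3, 3): λ = (3·3² + 5)/(2·3) ≡ 6/6. 6⁻¹ ≡ 11 (mod 13), so λ ≡ 6·11 ≡ 1.
  x = λ² - 3 - 3 = 1 - 6 ≡ 8; y = λ·(3 - 8) - 3 ≡ 5. → (8, 5)

(8, 5)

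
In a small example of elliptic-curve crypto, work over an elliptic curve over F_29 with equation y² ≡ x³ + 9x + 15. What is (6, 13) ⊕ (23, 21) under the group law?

(23, 8)

(6, 13) + (23, 21). λ = (21 - 13)/(23 - 6) ≡ 8/17 mod 29. 17⁻¹ ≡ 12 (mod 29), so λ ≡ 9.
  x = λ² - 6 - 23 = 81 - 29 ≡ 23; y = λ·(6 - 23) - 13 ≡ 8. → (23, 8)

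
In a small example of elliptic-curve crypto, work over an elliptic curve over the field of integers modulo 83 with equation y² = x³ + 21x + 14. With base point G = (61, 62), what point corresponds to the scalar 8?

Double-and-add on 8 = (1000)₂. Start with G = (61, 62) for the leading 1-bit.
double: tangent at (61, 62): λ = (3·61² + 21)/(2·62) ≡ 62/41. 41⁻¹ ≡ 81 (mod 83), so λ ≡ 62·81 ≡ 42.
  x = λ² - 61 - 61 = 1764 - 122 ≡ 65; y = λ·(61 - 65) - 62 ≡ 19. → (65, 19)
double: tangent at (65, 19): λ = (3·65² + 21)/(2·19) ≡ 80/38. 38⁻¹ ≡ 59 (mod 83) since 38·59 = 2242 ≡ 1, so λ ≡ 80·59 ≡ 72.
  x = λ² - 65 - 65 = 5184 - 130 ≡ 74; y = λ·(65 - 74) - 19 ≡ 80. → (74, 80)
double: tangent at (74, 80): λ = (3·74² + 21)/(2·80) ≡ 15/77. 77⁻¹ ≡ 69 (mod 83), so λ ≡ 15·69 ≡ 39.
  x = λ² - 74 - 74 = 1521 - 148 ≡ 45; y = λ·(74 - 45) - 80 ≡ 55. → (45, 55)

(45, 55)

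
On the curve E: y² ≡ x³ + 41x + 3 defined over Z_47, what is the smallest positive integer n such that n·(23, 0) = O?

2

2P: (23, 0) + (23, 0): same x and y₁ ≡ -y₂, so the sum is O.
2P = O, so the order is 2.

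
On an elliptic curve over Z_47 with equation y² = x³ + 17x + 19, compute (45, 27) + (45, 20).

The two points share x = 45 and their y-coordinates satisfy 27 + 20 ≡ 0 (mod 47), so they are inverses. Their sum is O.

O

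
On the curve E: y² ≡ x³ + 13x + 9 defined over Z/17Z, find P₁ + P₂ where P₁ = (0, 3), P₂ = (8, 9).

(0, 14)

(0, 3) + (8, 9). λ = (9 - 3)/(8 - 0) ≡ 6/8 mod 17. 8⁻¹ ≡ 15 (mod 17), so λ ≡ 5.
  x = λ² - 0 - 8 = 25 - 8 ≡ 0; y = λ·(0 - 0) - 3 ≡ 14. → (0, 14)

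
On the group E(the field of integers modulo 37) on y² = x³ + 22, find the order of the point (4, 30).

2P: tangent at (4, 30): λ = (3·4² + 0)/(2·30) ≡ 11/23. 23⁻¹ ≡ 29 (mod 37), so λ ≡ 11·29 ≡ 23.
  x = λ² - 4 - 4 = 529 - 8 ≡ 3; y = λ·(4 - 3) - 30 ≡ 30. → (3, 30)
3P: (3, 30) + (4, 30). λ = (30 - 30)/(4 - 3) ≡ 0/1 mod 37. 1⁻¹ ≡ 1 (mod 37), so λ ≡ 0.
  x = λ² - 3 - 4 = 0 - 7 ≡ 30; y = λ·(3 - 30) - 30 ≡ 7. → (30, 7)
4P: (30, 7) + (4, 30). λ = (30 - 7)/(4 - 30) ≡ 23/11 mod 37. 11⁻¹ ≡ 27 (mod 37) since 11·27 = 297 ≡ 1, so λ ≡ 29.
  x = λ² - 30 - 4 = 841 - 34 ≡ 30; y = λ·(30 - 30) - 7 ≡ 30. → (30, 30)
5P: (30, 30) + (4, 30). λ = (30 - 30)/(4 - 30) ≡ 0/11 mod 37. 11⁻¹ ≡ 27 (mod 37) since 11·27 = 297 ≡ 1, so λ ≡ 0.
  x = λ² - 30 - 4 = 0 - 34 ≡ 3; y = λ·(30 - 3) - 30 ≡ 7. → (3, 7)
6P: (3, 7) + (4, 30). λ = (30 - 7)/(4 - 3) ≡ 23/1 mod 37. 1⁻¹ ≡ 1 (mod 37) since 1·1 = 1 ≡ 1, so λ ≡ 23.
  x = λ² - 3 - 4 = 529 - 7 ≡ 4; y = λ·(3 - 4) - 7 ≡ 7. → (4, 7)
7P: (4, 7) + (4, 30): same x and y₁ ≡ -y₂, so the sum is the point at infinity.
7P = the point at infinity, so the order is 7.

7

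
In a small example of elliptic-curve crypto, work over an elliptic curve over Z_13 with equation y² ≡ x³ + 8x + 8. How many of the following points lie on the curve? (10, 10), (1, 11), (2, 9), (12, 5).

(10, 10): 10² ≡ 9, rhs ≡ 9 → on.
(1, 11): 11² ≡ 4, rhs ≡ 4 → on.
(2, 9): 9² ≡ 3, rhs ≡ 6 → off.
(12, 5): 5² ≡ 12, rhs ≡ 12 → on.

3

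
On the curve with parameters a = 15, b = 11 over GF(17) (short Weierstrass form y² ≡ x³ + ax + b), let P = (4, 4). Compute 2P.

tangent at (4, 4): λ = (3·4² + 15)/(2·4) ≡ 12/8. 8⁻¹ ≡ 15 (mod 17), so λ ≡ 12·15 ≡ 10.
  x = λ² - 4 - 4 = 100 - 8 ≡ 7; y = λ·(4 - 7) - 4 ≡ 0. → (7, 0)

(7, 0)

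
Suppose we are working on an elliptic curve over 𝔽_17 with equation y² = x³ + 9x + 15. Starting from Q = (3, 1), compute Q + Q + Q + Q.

Repeated addition: build up to 4Q.
2Q: tangent at (3, 1): λ = (3·3² + 9)/(2·1) ≡ 2/2. 2⁻¹ ≡ 9 (mod 17) since 2·9 = 18 ≡ 1, so λ ≡ 2·9 ≡ 1.
  x = λ² - 3 - 3 = 1 - 6 ≡ 12; y = λ·(3 - 12) - 1 ≡ 7. → (12, 7)
3Q: (12, 7) + (3, 1). λ = (1 - 7)/(3 - 12) ≡ 11/8 mod 17. 8⁻¹ ≡ 15 (mod 17), so λ ≡ 12.
  x = λ² - 12 - 3 = 144 - 15 ≡ 10; y = λ·(12 - 10) - 7 ≡ 0. → (10, 0)
4Q: (10, 0) + (3, 1). λ = (1 - 0)/(3 - 10) ≡ 1/10 mod 17. 10⁻¹ ≡ 12 (mod 17), so λ ≡ 12.
  x = λ² - 10 - 3 = 144 - 13 ≡ 12; y = λ·(10 - 12) - 0 ≡ 10. → (12, 10)

(12, 10)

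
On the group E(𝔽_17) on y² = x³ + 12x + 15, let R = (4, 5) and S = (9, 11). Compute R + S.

(0, 10)

(4, 5) + (9, 11). λ = (11 - 5)/(9 - 4) ≡ 6/5 mod 17. 5⁻¹ ≡ 7 (mod 17), so λ ≡ 8.
  x = λ² - 4 - 9 = 64 - 13 ≡ 0; y = λ·(4 - 0) - 5 ≡ 10. → (0, 10)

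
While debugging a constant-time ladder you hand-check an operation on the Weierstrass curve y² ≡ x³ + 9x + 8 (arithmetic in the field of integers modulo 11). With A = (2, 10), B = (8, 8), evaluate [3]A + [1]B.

First 3A:
Repeated addition: build up to 3A.
2A: tangent at (2, 10): λ = (3·2² + 9)/(2·10) ≡ 10/9. 9⁻¹ ≡ 5 (mod 11), so λ ≡ 10·5 ≡ 6.
  x = λ² - 2 - 2 = 36 - 4 ≡ 10; y = λ·(2 - 10) - 10 ≡ 8. → (10, 8)
3A: (10, 8) + (2, 10). λ = (10 - 8)/(2 - 10) ≡ 2/3 mod 11. 3⁻¹ ≡ 4 (mod 11) since 3·4 = 12 ≡ 1, so λ ≡ 8.
  x = λ² - 10 - 2 = 64 - 12 ≡ 8; y = λ·(10 - 8) - 8 ≡ 8. → (8, 8)
3A = (8, 8).
Finally 3A + B:
tangent at (8, 8): λ = (3·8² + 9)/(2·8) ≡ 3/5. 5⁻¹ ≡ 9 (mod 11), so λ ≡ 3·9 ≡ 5.
  x = λ² - 8 - 8 = 25 - 16 ≡ 9; y = λ·(8 - 9) - 8 ≡ 9. → (9, 9)

(9, 9)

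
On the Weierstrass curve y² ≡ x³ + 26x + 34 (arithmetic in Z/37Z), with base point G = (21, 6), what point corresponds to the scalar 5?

(30, 29)

Repeated addition: build up to 5G.
2G: tangent at (21, 6): λ = (3·21² + 26)/(2·6) ≡ 17/12. 12⁻¹ ≡ 34 (mod 37) since 12·34 = 408 ≡ 1, so λ ≡ 17·34 ≡ 23.
  x = λ² - 21 - 21 = 529 - 42 ≡ 6; y = λ·(21 - 6) - 6 ≡ 6. → (6, 6)
3G: (6, 6) + (21, 6). λ = (6 - 6)/(21 - 6) ≡ 0/15 mod 37. 15⁻¹ ≡ 5 (mod 37), so λ ≡ 0.
  x = λ² - 6 - 21 = 0 - 27 ≡ 10; y = λ·(6 - 10) - 6 ≡ 31. → (10, 31)
4G: (10, 31) + (21, 6). λ = (6 - 31)/(21 - 10) ≡ 12/11 mod 37. 11⁻¹ ≡ 27 (mod 37) since 11·27 = 297 ≡ 1, so λ ≡ 28.
  x = λ² - 10 - 21 = 784 - 31 ≡ 13; y = λ·(10 - 13) - 31 ≡ 33. → (13, 33)
5G: (13, 33) + (21, 6). λ = (6 - 33)/(21 - 13) ≡ 10/8 mod 37. 8⁻¹ ≡ 14 (mod 37), so λ ≡ 29.
  x = λ² - 13 - 21 = 841 - 34 ≡ 30; y = λ·(13 - 30) - 33 ≡ 29. → (30, 29)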